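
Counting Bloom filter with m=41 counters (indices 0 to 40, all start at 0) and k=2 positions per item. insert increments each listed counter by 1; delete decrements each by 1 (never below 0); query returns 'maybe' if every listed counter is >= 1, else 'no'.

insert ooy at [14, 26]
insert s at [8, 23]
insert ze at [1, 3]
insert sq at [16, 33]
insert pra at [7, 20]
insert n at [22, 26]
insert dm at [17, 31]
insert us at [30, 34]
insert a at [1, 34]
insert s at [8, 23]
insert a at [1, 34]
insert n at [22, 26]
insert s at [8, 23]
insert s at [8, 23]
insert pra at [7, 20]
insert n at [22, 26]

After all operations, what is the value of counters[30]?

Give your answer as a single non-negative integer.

Answer: 1

Derivation:
Step 1: insert ooy at [14, 26] -> counters=[0,0,0,0,0,0,0,0,0,0,0,0,0,0,1,0,0,0,0,0,0,0,0,0,0,0,1,0,0,0,0,0,0,0,0,0,0,0,0,0,0]
Step 2: insert s at [8, 23] -> counters=[0,0,0,0,0,0,0,0,1,0,0,0,0,0,1,0,0,0,0,0,0,0,0,1,0,0,1,0,0,0,0,0,0,0,0,0,0,0,0,0,0]
Step 3: insert ze at [1, 3] -> counters=[0,1,0,1,0,0,0,0,1,0,0,0,0,0,1,0,0,0,0,0,0,0,0,1,0,0,1,0,0,0,0,0,0,0,0,0,0,0,0,0,0]
Step 4: insert sq at [16, 33] -> counters=[0,1,0,1,0,0,0,0,1,0,0,0,0,0,1,0,1,0,0,0,0,0,0,1,0,0,1,0,0,0,0,0,0,1,0,0,0,0,0,0,0]
Step 5: insert pra at [7, 20] -> counters=[0,1,0,1,0,0,0,1,1,0,0,0,0,0,1,0,1,0,0,0,1,0,0,1,0,0,1,0,0,0,0,0,0,1,0,0,0,0,0,0,0]
Step 6: insert n at [22, 26] -> counters=[0,1,0,1,0,0,0,1,1,0,0,0,0,0,1,0,1,0,0,0,1,0,1,1,0,0,2,0,0,0,0,0,0,1,0,0,0,0,0,0,0]
Step 7: insert dm at [17, 31] -> counters=[0,1,0,1,0,0,0,1,1,0,0,0,0,0,1,0,1,1,0,0,1,0,1,1,0,0,2,0,0,0,0,1,0,1,0,0,0,0,0,0,0]
Step 8: insert us at [30, 34] -> counters=[0,1,0,1,0,0,0,1,1,0,0,0,0,0,1,0,1,1,0,0,1,0,1,1,0,0,2,0,0,0,1,1,0,1,1,0,0,0,0,0,0]
Step 9: insert a at [1, 34] -> counters=[0,2,0,1,0,0,0,1,1,0,0,0,0,0,1,0,1,1,0,0,1,0,1,1,0,0,2,0,0,0,1,1,0,1,2,0,0,0,0,0,0]
Step 10: insert s at [8, 23] -> counters=[0,2,0,1,0,0,0,1,2,0,0,0,0,0,1,0,1,1,0,0,1,0,1,2,0,0,2,0,0,0,1,1,0,1,2,0,0,0,0,0,0]
Step 11: insert a at [1, 34] -> counters=[0,3,0,1,0,0,0,1,2,0,0,0,0,0,1,0,1,1,0,0,1,0,1,2,0,0,2,0,0,0,1,1,0,1,3,0,0,0,0,0,0]
Step 12: insert n at [22, 26] -> counters=[0,3,0,1,0,0,0,1,2,0,0,0,0,0,1,0,1,1,0,0,1,0,2,2,0,0,3,0,0,0,1,1,0,1,3,0,0,0,0,0,0]
Step 13: insert s at [8, 23] -> counters=[0,3,0,1,0,0,0,1,3,0,0,0,0,0,1,0,1,1,0,0,1,0,2,3,0,0,3,0,0,0,1,1,0,1,3,0,0,0,0,0,0]
Step 14: insert s at [8, 23] -> counters=[0,3,0,1,0,0,0,1,4,0,0,0,0,0,1,0,1,1,0,0,1,0,2,4,0,0,3,0,0,0,1,1,0,1,3,0,0,0,0,0,0]
Step 15: insert pra at [7, 20] -> counters=[0,3,0,1,0,0,0,2,4,0,0,0,0,0,1,0,1,1,0,0,2,0,2,4,0,0,3,0,0,0,1,1,0,1,3,0,0,0,0,0,0]
Step 16: insert n at [22, 26] -> counters=[0,3,0,1,0,0,0,2,4,0,0,0,0,0,1,0,1,1,0,0,2,0,3,4,0,0,4,0,0,0,1,1,0,1,3,0,0,0,0,0,0]
Final counters=[0,3,0,1,0,0,0,2,4,0,0,0,0,0,1,0,1,1,0,0,2,0,3,4,0,0,4,0,0,0,1,1,0,1,3,0,0,0,0,0,0] -> counters[30]=1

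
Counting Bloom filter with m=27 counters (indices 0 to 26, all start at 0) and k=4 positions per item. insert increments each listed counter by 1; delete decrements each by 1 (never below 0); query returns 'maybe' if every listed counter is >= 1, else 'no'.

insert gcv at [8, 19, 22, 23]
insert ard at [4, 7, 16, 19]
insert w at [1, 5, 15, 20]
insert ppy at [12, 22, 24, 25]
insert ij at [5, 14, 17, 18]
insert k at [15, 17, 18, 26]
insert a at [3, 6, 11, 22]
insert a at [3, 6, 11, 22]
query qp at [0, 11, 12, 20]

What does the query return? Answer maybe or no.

Answer: no

Derivation:
Step 1: insert gcv at [8, 19, 22, 23] -> counters=[0,0,0,0,0,0,0,0,1,0,0,0,0,0,0,0,0,0,0,1,0,0,1,1,0,0,0]
Step 2: insert ard at [4, 7, 16, 19] -> counters=[0,0,0,0,1,0,0,1,1,0,0,0,0,0,0,0,1,0,0,2,0,0,1,1,0,0,0]
Step 3: insert w at [1, 5, 15, 20] -> counters=[0,1,0,0,1,1,0,1,1,0,0,0,0,0,0,1,1,0,0,2,1,0,1,1,0,0,0]
Step 4: insert ppy at [12, 22, 24, 25] -> counters=[0,1,0,0,1,1,0,1,1,0,0,0,1,0,0,1,1,0,0,2,1,0,2,1,1,1,0]
Step 5: insert ij at [5, 14, 17, 18] -> counters=[0,1,0,0,1,2,0,1,1,0,0,0,1,0,1,1,1,1,1,2,1,0,2,1,1,1,0]
Step 6: insert k at [15, 17, 18, 26] -> counters=[0,1,0,0,1,2,0,1,1,0,0,0,1,0,1,2,1,2,2,2,1,0,2,1,1,1,1]
Step 7: insert a at [3, 6, 11, 22] -> counters=[0,1,0,1,1,2,1,1,1,0,0,1,1,0,1,2,1,2,2,2,1,0,3,1,1,1,1]
Step 8: insert a at [3, 6, 11, 22] -> counters=[0,1,0,2,1,2,2,1,1,0,0,2,1,0,1,2,1,2,2,2,1,0,4,1,1,1,1]
Query qp: check counters[0]=0 counters[11]=2 counters[12]=1 counters[20]=1 -> no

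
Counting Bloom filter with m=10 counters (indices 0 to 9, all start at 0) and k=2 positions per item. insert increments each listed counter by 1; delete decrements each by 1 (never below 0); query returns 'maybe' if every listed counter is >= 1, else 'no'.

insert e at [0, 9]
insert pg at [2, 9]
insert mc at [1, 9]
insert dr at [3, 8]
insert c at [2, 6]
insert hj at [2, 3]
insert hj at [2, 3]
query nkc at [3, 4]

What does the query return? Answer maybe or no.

Step 1: insert e at [0, 9] -> counters=[1,0,0,0,0,0,0,0,0,1]
Step 2: insert pg at [2, 9] -> counters=[1,0,1,0,0,0,0,0,0,2]
Step 3: insert mc at [1, 9] -> counters=[1,1,1,0,0,0,0,0,0,3]
Step 4: insert dr at [3, 8] -> counters=[1,1,1,1,0,0,0,0,1,3]
Step 5: insert c at [2, 6] -> counters=[1,1,2,1,0,0,1,0,1,3]
Step 6: insert hj at [2, 3] -> counters=[1,1,3,2,0,0,1,0,1,3]
Step 7: insert hj at [2, 3] -> counters=[1,1,4,3,0,0,1,0,1,3]
Query nkc: check counters[3]=3 counters[4]=0 -> no

Answer: no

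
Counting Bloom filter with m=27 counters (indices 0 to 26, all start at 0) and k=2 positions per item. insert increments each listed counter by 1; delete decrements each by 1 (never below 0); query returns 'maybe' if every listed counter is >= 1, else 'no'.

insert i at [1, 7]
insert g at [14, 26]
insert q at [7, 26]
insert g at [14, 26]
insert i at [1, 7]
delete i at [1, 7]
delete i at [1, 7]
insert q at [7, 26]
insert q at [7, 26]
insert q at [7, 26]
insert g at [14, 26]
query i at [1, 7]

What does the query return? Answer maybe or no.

Answer: no

Derivation:
Step 1: insert i at [1, 7] -> counters=[0,1,0,0,0,0,0,1,0,0,0,0,0,0,0,0,0,0,0,0,0,0,0,0,0,0,0]
Step 2: insert g at [14, 26] -> counters=[0,1,0,0,0,0,0,1,0,0,0,0,0,0,1,0,0,0,0,0,0,0,0,0,0,0,1]
Step 3: insert q at [7, 26] -> counters=[0,1,0,0,0,0,0,2,0,0,0,0,0,0,1,0,0,0,0,0,0,0,0,0,0,0,2]
Step 4: insert g at [14, 26] -> counters=[0,1,0,0,0,0,0,2,0,0,0,0,0,0,2,0,0,0,0,0,0,0,0,0,0,0,3]
Step 5: insert i at [1, 7] -> counters=[0,2,0,0,0,0,0,3,0,0,0,0,0,0,2,0,0,0,0,0,0,0,0,0,0,0,3]
Step 6: delete i at [1, 7] -> counters=[0,1,0,0,0,0,0,2,0,0,0,0,0,0,2,0,0,0,0,0,0,0,0,0,0,0,3]
Step 7: delete i at [1, 7] -> counters=[0,0,0,0,0,0,0,1,0,0,0,0,0,0,2,0,0,0,0,0,0,0,0,0,0,0,3]
Step 8: insert q at [7, 26] -> counters=[0,0,0,0,0,0,0,2,0,0,0,0,0,0,2,0,0,0,0,0,0,0,0,0,0,0,4]
Step 9: insert q at [7, 26] -> counters=[0,0,0,0,0,0,0,3,0,0,0,0,0,0,2,0,0,0,0,0,0,0,0,0,0,0,5]
Step 10: insert q at [7, 26] -> counters=[0,0,0,0,0,0,0,4,0,0,0,0,0,0,2,0,0,0,0,0,0,0,0,0,0,0,6]
Step 11: insert g at [14, 26] -> counters=[0,0,0,0,0,0,0,4,0,0,0,0,0,0,3,0,0,0,0,0,0,0,0,0,0,0,7]
Query i: check counters[1]=0 counters[7]=4 -> no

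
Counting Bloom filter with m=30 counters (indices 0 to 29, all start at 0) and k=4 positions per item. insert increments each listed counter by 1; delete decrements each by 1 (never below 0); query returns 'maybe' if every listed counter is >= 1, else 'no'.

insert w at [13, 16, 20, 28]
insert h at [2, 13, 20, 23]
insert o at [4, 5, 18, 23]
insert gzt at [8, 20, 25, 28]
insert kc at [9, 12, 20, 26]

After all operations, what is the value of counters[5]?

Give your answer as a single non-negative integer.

Answer: 1

Derivation:
Step 1: insert w at [13, 16, 20, 28] -> counters=[0,0,0,0,0,0,0,0,0,0,0,0,0,1,0,0,1,0,0,0,1,0,0,0,0,0,0,0,1,0]
Step 2: insert h at [2, 13, 20, 23] -> counters=[0,0,1,0,0,0,0,0,0,0,0,0,0,2,0,0,1,0,0,0,2,0,0,1,0,0,0,0,1,0]
Step 3: insert o at [4, 5, 18, 23] -> counters=[0,0,1,0,1,1,0,0,0,0,0,0,0,2,0,0,1,0,1,0,2,0,0,2,0,0,0,0,1,0]
Step 4: insert gzt at [8, 20, 25, 28] -> counters=[0,0,1,0,1,1,0,0,1,0,0,0,0,2,0,0,1,0,1,0,3,0,0,2,0,1,0,0,2,0]
Step 5: insert kc at [9, 12, 20, 26] -> counters=[0,0,1,0,1,1,0,0,1,1,0,0,1,2,0,0,1,0,1,0,4,0,0,2,0,1,1,0,2,0]
Final counters=[0,0,1,0,1,1,0,0,1,1,0,0,1,2,0,0,1,0,1,0,4,0,0,2,0,1,1,0,2,0] -> counters[5]=1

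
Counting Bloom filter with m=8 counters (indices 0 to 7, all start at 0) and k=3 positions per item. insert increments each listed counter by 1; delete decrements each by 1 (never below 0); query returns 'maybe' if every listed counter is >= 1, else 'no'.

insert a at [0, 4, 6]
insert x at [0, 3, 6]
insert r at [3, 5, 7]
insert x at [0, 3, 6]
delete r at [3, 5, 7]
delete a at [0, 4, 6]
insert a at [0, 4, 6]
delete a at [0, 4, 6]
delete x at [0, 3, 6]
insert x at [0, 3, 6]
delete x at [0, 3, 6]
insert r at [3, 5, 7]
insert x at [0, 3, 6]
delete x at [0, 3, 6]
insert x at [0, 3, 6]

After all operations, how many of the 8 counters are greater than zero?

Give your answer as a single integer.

Step 1: insert a at [0, 4, 6] -> counters=[1,0,0,0,1,0,1,0]
Step 2: insert x at [0, 3, 6] -> counters=[2,0,0,1,1,0,2,0]
Step 3: insert r at [3, 5, 7] -> counters=[2,0,0,2,1,1,2,1]
Step 4: insert x at [0, 3, 6] -> counters=[3,0,0,3,1,1,3,1]
Step 5: delete r at [3, 5, 7] -> counters=[3,0,0,2,1,0,3,0]
Step 6: delete a at [0, 4, 6] -> counters=[2,0,0,2,0,0,2,0]
Step 7: insert a at [0, 4, 6] -> counters=[3,0,0,2,1,0,3,0]
Step 8: delete a at [0, 4, 6] -> counters=[2,0,0,2,0,0,2,0]
Step 9: delete x at [0, 3, 6] -> counters=[1,0,0,1,0,0,1,0]
Step 10: insert x at [0, 3, 6] -> counters=[2,0,0,2,0,0,2,0]
Step 11: delete x at [0, 3, 6] -> counters=[1,0,0,1,0,0,1,0]
Step 12: insert r at [3, 5, 7] -> counters=[1,0,0,2,0,1,1,1]
Step 13: insert x at [0, 3, 6] -> counters=[2,0,0,3,0,1,2,1]
Step 14: delete x at [0, 3, 6] -> counters=[1,0,0,2,0,1,1,1]
Step 15: insert x at [0, 3, 6] -> counters=[2,0,0,3,0,1,2,1]
Final counters=[2,0,0,3,0,1,2,1] -> 5 nonzero

Answer: 5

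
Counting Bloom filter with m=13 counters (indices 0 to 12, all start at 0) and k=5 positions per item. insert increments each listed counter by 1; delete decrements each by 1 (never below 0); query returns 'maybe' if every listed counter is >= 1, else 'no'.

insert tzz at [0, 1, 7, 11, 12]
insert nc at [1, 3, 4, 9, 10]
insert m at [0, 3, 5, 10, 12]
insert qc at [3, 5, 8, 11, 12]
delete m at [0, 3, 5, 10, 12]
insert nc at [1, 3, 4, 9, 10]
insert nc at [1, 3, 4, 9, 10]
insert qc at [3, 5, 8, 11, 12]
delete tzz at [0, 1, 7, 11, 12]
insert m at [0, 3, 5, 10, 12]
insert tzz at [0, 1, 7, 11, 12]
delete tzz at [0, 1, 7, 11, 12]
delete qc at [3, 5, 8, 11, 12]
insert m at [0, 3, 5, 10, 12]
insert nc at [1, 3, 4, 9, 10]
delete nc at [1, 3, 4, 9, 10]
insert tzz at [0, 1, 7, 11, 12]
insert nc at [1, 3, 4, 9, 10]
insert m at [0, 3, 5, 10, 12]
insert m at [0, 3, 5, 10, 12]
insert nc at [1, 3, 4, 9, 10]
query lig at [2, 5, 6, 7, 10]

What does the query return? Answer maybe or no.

Step 1: insert tzz at [0, 1, 7, 11, 12] -> counters=[1,1,0,0,0,0,0,1,0,0,0,1,1]
Step 2: insert nc at [1, 3, 4, 9, 10] -> counters=[1,2,0,1,1,0,0,1,0,1,1,1,1]
Step 3: insert m at [0, 3, 5, 10, 12] -> counters=[2,2,0,2,1,1,0,1,0,1,2,1,2]
Step 4: insert qc at [3, 5, 8, 11, 12] -> counters=[2,2,0,3,1,2,0,1,1,1,2,2,3]
Step 5: delete m at [0, 3, 5, 10, 12] -> counters=[1,2,0,2,1,1,0,1,1,1,1,2,2]
Step 6: insert nc at [1, 3, 4, 9, 10] -> counters=[1,3,0,3,2,1,0,1,1,2,2,2,2]
Step 7: insert nc at [1, 3, 4, 9, 10] -> counters=[1,4,0,4,3,1,0,1,1,3,3,2,2]
Step 8: insert qc at [3, 5, 8, 11, 12] -> counters=[1,4,0,5,3,2,0,1,2,3,3,3,3]
Step 9: delete tzz at [0, 1, 7, 11, 12] -> counters=[0,3,0,5,3,2,0,0,2,3,3,2,2]
Step 10: insert m at [0, 3, 5, 10, 12] -> counters=[1,3,0,6,3,3,0,0,2,3,4,2,3]
Step 11: insert tzz at [0, 1, 7, 11, 12] -> counters=[2,4,0,6,3,3,0,1,2,3,4,3,4]
Step 12: delete tzz at [0, 1, 7, 11, 12] -> counters=[1,3,0,6,3,3,0,0,2,3,4,2,3]
Step 13: delete qc at [3, 5, 8, 11, 12] -> counters=[1,3,0,5,3,2,0,0,1,3,4,1,2]
Step 14: insert m at [0, 3, 5, 10, 12] -> counters=[2,3,0,6,3,3,0,0,1,3,5,1,3]
Step 15: insert nc at [1, 3, 4, 9, 10] -> counters=[2,4,0,7,4,3,0,0,1,4,6,1,3]
Step 16: delete nc at [1, 3, 4, 9, 10] -> counters=[2,3,0,6,3,3,0,0,1,3,5,1,3]
Step 17: insert tzz at [0, 1, 7, 11, 12] -> counters=[3,4,0,6,3,3,0,1,1,3,5,2,4]
Step 18: insert nc at [1, 3, 4, 9, 10] -> counters=[3,5,0,7,4,3,0,1,1,4,6,2,4]
Step 19: insert m at [0, 3, 5, 10, 12] -> counters=[4,5,0,8,4,4,0,1,1,4,7,2,5]
Step 20: insert m at [0, 3, 5, 10, 12] -> counters=[5,5,0,9,4,5,0,1,1,4,8,2,6]
Step 21: insert nc at [1, 3, 4, 9, 10] -> counters=[5,6,0,10,5,5,0,1,1,5,9,2,6]
Query lig: check counters[2]=0 counters[5]=5 counters[6]=0 counters[7]=1 counters[10]=9 -> no

Answer: no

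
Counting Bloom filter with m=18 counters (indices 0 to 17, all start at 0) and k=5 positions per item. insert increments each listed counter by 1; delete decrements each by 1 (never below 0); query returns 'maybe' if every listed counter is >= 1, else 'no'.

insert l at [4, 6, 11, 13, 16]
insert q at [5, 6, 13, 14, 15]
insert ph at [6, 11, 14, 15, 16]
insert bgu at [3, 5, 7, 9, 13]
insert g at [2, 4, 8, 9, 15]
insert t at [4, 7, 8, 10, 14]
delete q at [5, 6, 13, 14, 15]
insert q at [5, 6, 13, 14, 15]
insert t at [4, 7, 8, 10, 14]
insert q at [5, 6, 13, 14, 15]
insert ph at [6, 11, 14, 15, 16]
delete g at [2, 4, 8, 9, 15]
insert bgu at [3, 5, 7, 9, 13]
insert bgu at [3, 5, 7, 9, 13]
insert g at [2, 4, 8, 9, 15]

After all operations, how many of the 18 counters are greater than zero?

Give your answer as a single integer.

Step 1: insert l at [4, 6, 11, 13, 16] -> counters=[0,0,0,0,1,0,1,0,0,0,0,1,0,1,0,0,1,0]
Step 2: insert q at [5, 6, 13, 14, 15] -> counters=[0,0,0,0,1,1,2,0,0,0,0,1,0,2,1,1,1,0]
Step 3: insert ph at [6, 11, 14, 15, 16] -> counters=[0,0,0,0,1,1,3,0,0,0,0,2,0,2,2,2,2,0]
Step 4: insert bgu at [3, 5, 7, 9, 13] -> counters=[0,0,0,1,1,2,3,1,0,1,0,2,0,3,2,2,2,0]
Step 5: insert g at [2, 4, 8, 9, 15] -> counters=[0,0,1,1,2,2,3,1,1,2,0,2,0,3,2,3,2,0]
Step 6: insert t at [4, 7, 8, 10, 14] -> counters=[0,0,1,1,3,2,3,2,2,2,1,2,0,3,3,3,2,0]
Step 7: delete q at [5, 6, 13, 14, 15] -> counters=[0,0,1,1,3,1,2,2,2,2,1,2,0,2,2,2,2,0]
Step 8: insert q at [5, 6, 13, 14, 15] -> counters=[0,0,1,1,3,2,3,2,2,2,1,2,0,3,3,3,2,0]
Step 9: insert t at [4, 7, 8, 10, 14] -> counters=[0,0,1,1,4,2,3,3,3,2,2,2,0,3,4,3,2,0]
Step 10: insert q at [5, 6, 13, 14, 15] -> counters=[0,0,1,1,4,3,4,3,3,2,2,2,0,4,5,4,2,0]
Step 11: insert ph at [6, 11, 14, 15, 16] -> counters=[0,0,1,1,4,3,5,3,3,2,2,3,0,4,6,5,3,0]
Step 12: delete g at [2, 4, 8, 9, 15] -> counters=[0,0,0,1,3,3,5,3,2,1,2,3,0,4,6,4,3,0]
Step 13: insert bgu at [3, 5, 7, 9, 13] -> counters=[0,0,0,2,3,4,5,4,2,2,2,3,0,5,6,4,3,0]
Step 14: insert bgu at [3, 5, 7, 9, 13] -> counters=[0,0,0,3,3,5,5,5,2,3,2,3,0,6,6,4,3,0]
Step 15: insert g at [2, 4, 8, 9, 15] -> counters=[0,0,1,3,4,5,5,5,3,4,2,3,0,6,6,5,3,0]
Final counters=[0,0,1,3,4,5,5,5,3,4,2,3,0,6,6,5,3,0] -> 14 nonzero

Answer: 14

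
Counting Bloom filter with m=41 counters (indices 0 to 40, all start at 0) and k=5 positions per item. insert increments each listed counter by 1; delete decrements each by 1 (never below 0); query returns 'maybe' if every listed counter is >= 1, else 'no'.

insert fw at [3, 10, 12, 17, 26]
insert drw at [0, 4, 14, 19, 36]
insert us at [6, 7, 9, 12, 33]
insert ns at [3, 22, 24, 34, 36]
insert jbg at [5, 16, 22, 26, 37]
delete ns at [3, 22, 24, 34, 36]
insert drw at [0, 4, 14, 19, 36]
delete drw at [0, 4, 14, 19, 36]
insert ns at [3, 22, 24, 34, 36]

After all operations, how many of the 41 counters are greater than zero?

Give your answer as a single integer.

Answer: 20

Derivation:
Step 1: insert fw at [3, 10, 12, 17, 26] -> counters=[0,0,0,1,0,0,0,0,0,0,1,0,1,0,0,0,0,1,0,0,0,0,0,0,0,0,1,0,0,0,0,0,0,0,0,0,0,0,0,0,0]
Step 2: insert drw at [0, 4, 14, 19, 36] -> counters=[1,0,0,1,1,0,0,0,0,0,1,0,1,0,1,0,0,1,0,1,0,0,0,0,0,0,1,0,0,0,0,0,0,0,0,0,1,0,0,0,0]
Step 3: insert us at [6, 7, 9, 12, 33] -> counters=[1,0,0,1,1,0,1,1,0,1,1,0,2,0,1,0,0,1,0,1,0,0,0,0,0,0,1,0,0,0,0,0,0,1,0,0,1,0,0,0,0]
Step 4: insert ns at [3, 22, 24, 34, 36] -> counters=[1,0,0,2,1,0,1,1,0,1,1,0,2,0,1,0,0,1,0,1,0,0,1,0,1,0,1,0,0,0,0,0,0,1,1,0,2,0,0,0,0]
Step 5: insert jbg at [5, 16, 22, 26, 37] -> counters=[1,0,0,2,1,1,1,1,0,1,1,0,2,0,1,0,1,1,0,1,0,0,2,0,1,0,2,0,0,0,0,0,0,1,1,0,2,1,0,0,0]
Step 6: delete ns at [3, 22, 24, 34, 36] -> counters=[1,0,0,1,1,1,1,1,0,1,1,0,2,0,1,0,1,1,0,1,0,0,1,0,0,0,2,0,0,0,0,0,0,1,0,0,1,1,0,0,0]
Step 7: insert drw at [0, 4, 14, 19, 36] -> counters=[2,0,0,1,2,1,1,1,0,1,1,0,2,0,2,0,1,1,0,2,0,0,1,0,0,0,2,0,0,0,0,0,0,1,0,0,2,1,0,0,0]
Step 8: delete drw at [0, 4, 14, 19, 36] -> counters=[1,0,0,1,1,1,1,1,0,1,1,0,2,0,1,0,1,1,0,1,0,0,1,0,0,0,2,0,0,0,0,0,0,1,0,0,1,1,0,0,0]
Step 9: insert ns at [3, 22, 24, 34, 36] -> counters=[1,0,0,2,1,1,1,1,0,1,1,0,2,0,1,0,1,1,0,1,0,0,2,0,1,0,2,0,0,0,0,0,0,1,1,0,2,1,0,0,0]
Final counters=[1,0,0,2,1,1,1,1,0,1,1,0,2,0,1,0,1,1,0,1,0,0,2,0,1,0,2,0,0,0,0,0,0,1,1,0,2,1,0,0,0] -> 20 nonzero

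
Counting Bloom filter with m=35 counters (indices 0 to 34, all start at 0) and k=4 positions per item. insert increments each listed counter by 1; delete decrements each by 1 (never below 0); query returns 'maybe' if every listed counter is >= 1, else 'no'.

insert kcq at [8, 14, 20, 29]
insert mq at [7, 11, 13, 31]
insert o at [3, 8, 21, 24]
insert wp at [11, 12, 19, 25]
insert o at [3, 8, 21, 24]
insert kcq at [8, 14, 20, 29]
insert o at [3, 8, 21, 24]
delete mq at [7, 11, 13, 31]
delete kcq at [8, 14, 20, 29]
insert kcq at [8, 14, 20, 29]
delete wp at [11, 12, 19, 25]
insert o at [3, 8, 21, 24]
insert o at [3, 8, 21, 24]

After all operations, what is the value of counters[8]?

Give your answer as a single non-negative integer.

Step 1: insert kcq at [8, 14, 20, 29] -> counters=[0,0,0,0,0,0,0,0,1,0,0,0,0,0,1,0,0,0,0,0,1,0,0,0,0,0,0,0,0,1,0,0,0,0,0]
Step 2: insert mq at [7, 11, 13, 31] -> counters=[0,0,0,0,0,0,0,1,1,0,0,1,0,1,1,0,0,0,0,0,1,0,0,0,0,0,0,0,0,1,0,1,0,0,0]
Step 3: insert o at [3, 8, 21, 24] -> counters=[0,0,0,1,0,0,0,1,2,0,0,1,0,1,1,0,0,0,0,0,1,1,0,0,1,0,0,0,0,1,0,1,0,0,0]
Step 4: insert wp at [11, 12, 19, 25] -> counters=[0,0,0,1,0,0,0,1,2,0,0,2,1,1,1,0,0,0,0,1,1,1,0,0,1,1,0,0,0,1,0,1,0,0,0]
Step 5: insert o at [3, 8, 21, 24] -> counters=[0,0,0,2,0,0,0,1,3,0,0,2,1,1,1,0,0,0,0,1,1,2,0,0,2,1,0,0,0,1,0,1,0,0,0]
Step 6: insert kcq at [8, 14, 20, 29] -> counters=[0,0,0,2,0,0,0,1,4,0,0,2,1,1,2,0,0,0,0,1,2,2,0,0,2,1,0,0,0,2,0,1,0,0,0]
Step 7: insert o at [3, 8, 21, 24] -> counters=[0,0,0,3,0,0,0,1,5,0,0,2,1,1,2,0,0,0,0,1,2,3,0,0,3,1,0,0,0,2,0,1,0,0,0]
Step 8: delete mq at [7, 11, 13, 31] -> counters=[0,0,0,3,0,0,0,0,5,0,0,1,1,0,2,0,0,0,0,1,2,3,0,0,3,1,0,0,0,2,0,0,0,0,0]
Step 9: delete kcq at [8, 14, 20, 29] -> counters=[0,0,0,3,0,0,0,0,4,0,0,1,1,0,1,0,0,0,0,1,1,3,0,0,3,1,0,0,0,1,0,0,0,0,0]
Step 10: insert kcq at [8, 14, 20, 29] -> counters=[0,0,0,3,0,0,0,0,5,0,0,1,1,0,2,0,0,0,0,1,2,3,0,0,3,1,0,0,0,2,0,0,0,0,0]
Step 11: delete wp at [11, 12, 19, 25] -> counters=[0,0,0,3,0,0,0,0,5,0,0,0,0,0,2,0,0,0,0,0,2,3,0,0,3,0,0,0,0,2,0,0,0,0,0]
Step 12: insert o at [3, 8, 21, 24] -> counters=[0,0,0,4,0,0,0,0,6,0,0,0,0,0,2,0,0,0,0,0,2,4,0,0,4,0,0,0,0,2,0,0,0,0,0]
Step 13: insert o at [3, 8, 21, 24] -> counters=[0,0,0,5,0,0,0,0,7,0,0,0,0,0,2,0,0,0,0,0,2,5,0,0,5,0,0,0,0,2,0,0,0,0,0]
Final counters=[0,0,0,5,0,0,0,0,7,0,0,0,0,0,2,0,0,0,0,0,2,5,0,0,5,0,0,0,0,2,0,0,0,0,0] -> counters[8]=7

Answer: 7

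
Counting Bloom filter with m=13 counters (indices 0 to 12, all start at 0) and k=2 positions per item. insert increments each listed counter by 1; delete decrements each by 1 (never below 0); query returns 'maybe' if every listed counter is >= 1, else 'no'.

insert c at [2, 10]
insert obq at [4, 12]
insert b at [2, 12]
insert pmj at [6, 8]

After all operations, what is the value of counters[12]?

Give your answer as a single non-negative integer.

Step 1: insert c at [2, 10] -> counters=[0,0,1,0,0,0,0,0,0,0,1,0,0]
Step 2: insert obq at [4, 12] -> counters=[0,0,1,0,1,0,0,0,0,0,1,0,1]
Step 3: insert b at [2, 12] -> counters=[0,0,2,0,1,0,0,0,0,0,1,0,2]
Step 4: insert pmj at [6, 8] -> counters=[0,0,2,0,1,0,1,0,1,0,1,0,2]
Final counters=[0,0,2,0,1,0,1,0,1,0,1,0,2] -> counters[12]=2

Answer: 2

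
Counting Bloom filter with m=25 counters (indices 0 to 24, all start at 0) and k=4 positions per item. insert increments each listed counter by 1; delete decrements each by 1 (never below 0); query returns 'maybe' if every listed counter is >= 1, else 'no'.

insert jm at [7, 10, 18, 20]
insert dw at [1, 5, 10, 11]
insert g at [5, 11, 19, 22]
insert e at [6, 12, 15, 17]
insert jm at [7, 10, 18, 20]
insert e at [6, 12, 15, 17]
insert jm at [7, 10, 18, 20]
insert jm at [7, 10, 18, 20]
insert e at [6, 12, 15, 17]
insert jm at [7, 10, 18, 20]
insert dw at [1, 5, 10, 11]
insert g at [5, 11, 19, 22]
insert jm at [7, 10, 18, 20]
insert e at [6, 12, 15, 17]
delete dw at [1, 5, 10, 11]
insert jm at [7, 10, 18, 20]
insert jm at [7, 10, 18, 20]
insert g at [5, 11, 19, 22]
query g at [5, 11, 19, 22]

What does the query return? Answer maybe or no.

Answer: maybe

Derivation:
Step 1: insert jm at [7, 10, 18, 20] -> counters=[0,0,0,0,0,0,0,1,0,0,1,0,0,0,0,0,0,0,1,0,1,0,0,0,0]
Step 2: insert dw at [1, 5, 10, 11] -> counters=[0,1,0,0,0,1,0,1,0,0,2,1,0,0,0,0,0,0,1,0,1,0,0,0,0]
Step 3: insert g at [5, 11, 19, 22] -> counters=[0,1,0,0,0,2,0,1,0,0,2,2,0,0,0,0,0,0,1,1,1,0,1,0,0]
Step 4: insert e at [6, 12, 15, 17] -> counters=[0,1,0,0,0,2,1,1,0,0,2,2,1,0,0,1,0,1,1,1,1,0,1,0,0]
Step 5: insert jm at [7, 10, 18, 20] -> counters=[0,1,0,0,0,2,1,2,0,0,3,2,1,0,0,1,0,1,2,1,2,0,1,0,0]
Step 6: insert e at [6, 12, 15, 17] -> counters=[0,1,0,0,0,2,2,2,0,0,3,2,2,0,0,2,0,2,2,1,2,0,1,0,0]
Step 7: insert jm at [7, 10, 18, 20] -> counters=[0,1,0,0,0,2,2,3,0,0,4,2,2,0,0,2,0,2,3,1,3,0,1,0,0]
Step 8: insert jm at [7, 10, 18, 20] -> counters=[0,1,0,0,0,2,2,4,0,0,5,2,2,0,0,2,0,2,4,1,4,0,1,0,0]
Step 9: insert e at [6, 12, 15, 17] -> counters=[0,1,0,0,0,2,3,4,0,0,5,2,3,0,0,3,0,3,4,1,4,0,1,0,0]
Step 10: insert jm at [7, 10, 18, 20] -> counters=[0,1,0,0,0,2,3,5,0,0,6,2,3,0,0,3,0,3,5,1,5,0,1,0,0]
Step 11: insert dw at [1, 5, 10, 11] -> counters=[0,2,0,0,0,3,3,5,0,0,7,3,3,0,0,3,0,3,5,1,5,0,1,0,0]
Step 12: insert g at [5, 11, 19, 22] -> counters=[0,2,0,0,0,4,3,5,0,0,7,4,3,0,0,3,0,3,5,2,5,0,2,0,0]
Step 13: insert jm at [7, 10, 18, 20] -> counters=[0,2,0,0,0,4,3,6,0,0,8,4,3,0,0,3,0,3,6,2,6,0,2,0,0]
Step 14: insert e at [6, 12, 15, 17] -> counters=[0,2,0,0,0,4,4,6,0,0,8,4,4,0,0,4,0,4,6,2,6,0,2,0,0]
Step 15: delete dw at [1, 5, 10, 11] -> counters=[0,1,0,0,0,3,4,6,0,0,7,3,4,0,0,4,0,4,6,2,6,0,2,0,0]
Step 16: insert jm at [7, 10, 18, 20] -> counters=[0,1,0,0,0,3,4,7,0,0,8,3,4,0,0,4,0,4,7,2,7,0,2,0,0]
Step 17: insert jm at [7, 10, 18, 20] -> counters=[0,1,0,0,0,3,4,8,0,0,9,3,4,0,0,4,0,4,8,2,8,0,2,0,0]
Step 18: insert g at [5, 11, 19, 22] -> counters=[0,1,0,0,0,4,4,8,0,0,9,4,4,0,0,4,0,4,8,3,8,0,3,0,0]
Query g: check counters[5]=4 counters[11]=4 counters[19]=3 counters[22]=3 -> maybe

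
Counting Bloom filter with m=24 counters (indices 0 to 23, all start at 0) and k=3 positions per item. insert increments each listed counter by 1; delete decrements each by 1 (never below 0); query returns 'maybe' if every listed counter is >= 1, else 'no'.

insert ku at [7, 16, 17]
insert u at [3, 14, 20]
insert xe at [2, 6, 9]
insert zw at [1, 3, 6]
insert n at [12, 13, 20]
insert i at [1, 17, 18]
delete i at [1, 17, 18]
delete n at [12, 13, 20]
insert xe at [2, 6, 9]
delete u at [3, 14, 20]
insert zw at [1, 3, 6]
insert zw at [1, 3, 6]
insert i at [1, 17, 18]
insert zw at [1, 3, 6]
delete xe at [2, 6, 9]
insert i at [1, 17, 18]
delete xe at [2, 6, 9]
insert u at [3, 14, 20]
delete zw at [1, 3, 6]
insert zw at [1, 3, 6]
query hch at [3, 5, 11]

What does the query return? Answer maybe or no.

Answer: no

Derivation:
Step 1: insert ku at [7, 16, 17] -> counters=[0,0,0,0,0,0,0,1,0,0,0,0,0,0,0,0,1,1,0,0,0,0,0,0]
Step 2: insert u at [3, 14, 20] -> counters=[0,0,0,1,0,0,0,1,0,0,0,0,0,0,1,0,1,1,0,0,1,0,0,0]
Step 3: insert xe at [2, 6, 9] -> counters=[0,0,1,1,0,0,1,1,0,1,0,0,0,0,1,0,1,1,0,0,1,0,0,0]
Step 4: insert zw at [1, 3, 6] -> counters=[0,1,1,2,0,0,2,1,0,1,0,0,0,0,1,0,1,1,0,0,1,0,0,0]
Step 5: insert n at [12, 13, 20] -> counters=[0,1,1,2,0,0,2,1,0,1,0,0,1,1,1,0,1,1,0,0,2,0,0,0]
Step 6: insert i at [1, 17, 18] -> counters=[0,2,1,2,0,0,2,1,0,1,0,0,1,1,1,0,1,2,1,0,2,0,0,0]
Step 7: delete i at [1, 17, 18] -> counters=[0,1,1,2,0,0,2,1,0,1,0,0,1,1,1,0,1,1,0,0,2,0,0,0]
Step 8: delete n at [12, 13, 20] -> counters=[0,1,1,2,0,0,2,1,0,1,0,0,0,0,1,0,1,1,0,0,1,0,0,0]
Step 9: insert xe at [2, 6, 9] -> counters=[0,1,2,2,0,0,3,1,0,2,0,0,0,0,1,0,1,1,0,0,1,0,0,0]
Step 10: delete u at [3, 14, 20] -> counters=[0,1,2,1,0,0,3,1,0,2,0,0,0,0,0,0,1,1,0,0,0,0,0,0]
Step 11: insert zw at [1, 3, 6] -> counters=[0,2,2,2,0,0,4,1,0,2,0,0,0,0,0,0,1,1,0,0,0,0,0,0]
Step 12: insert zw at [1, 3, 6] -> counters=[0,3,2,3,0,0,5,1,0,2,0,0,0,0,0,0,1,1,0,0,0,0,0,0]
Step 13: insert i at [1, 17, 18] -> counters=[0,4,2,3,0,0,5,1,0,2,0,0,0,0,0,0,1,2,1,0,0,0,0,0]
Step 14: insert zw at [1, 3, 6] -> counters=[0,5,2,4,0,0,6,1,0,2,0,0,0,0,0,0,1,2,1,0,0,0,0,0]
Step 15: delete xe at [2, 6, 9] -> counters=[0,5,1,4,0,0,5,1,0,1,0,0,0,0,0,0,1,2,1,0,0,0,0,0]
Step 16: insert i at [1, 17, 18] -> counters=[0,6,1,4,0,0,5,1,0,1,0,0,0,0,0,0,1,3,2,0,0,0,0,0]
Step 17: delete xe at [2, 6, 9] -> counters=[0,6,0,4,0,0,4,1,0,0,0,0,0,0,0,0,1,3,2,0,0,0,0,0]
Step 18: insert u at [3, 14, 20] -> counters=[0,6,0,5,0,0,4,1,0,0,0,0,0,0,1,0,1,3,2,0,1,0,0,0]
Step 19: delete zw at [1, 3, 6] -> counters=[0,5,0,4,0,0,3,1,0,0,0,0,0,0,1,0,1,3,2,0,1,0,0,0]
Step 20: insert zw at [1, 3, 6] -> counters=[0,6,0,5,0,0,4,1,0,0,0,0,0,0,1,0,1,3,2,0,1,0,0,0]
Query hch: check counters[3]=5 counters[5]=0 counters[11]=0 -> no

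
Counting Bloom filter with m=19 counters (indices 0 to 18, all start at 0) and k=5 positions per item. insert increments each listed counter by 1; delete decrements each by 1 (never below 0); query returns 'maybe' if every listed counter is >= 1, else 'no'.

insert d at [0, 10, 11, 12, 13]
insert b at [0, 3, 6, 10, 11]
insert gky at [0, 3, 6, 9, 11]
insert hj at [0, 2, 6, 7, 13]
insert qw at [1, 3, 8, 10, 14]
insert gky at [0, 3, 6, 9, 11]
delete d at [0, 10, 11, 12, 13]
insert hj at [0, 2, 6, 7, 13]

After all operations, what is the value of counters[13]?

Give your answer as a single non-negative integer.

Step 1: insert d at [0, 10, 11, 12, 13] -> counters=[1,0,0,0,0,0,0,0,0,0,1,1,1,1,0,0,0,0,0]
Step 2: insert b at [0, 3, 6, 10, 11] -> counters=[2,0,0,1,0,0,1,0,0,0,2,2,1,1,0,0,0,0,0]
Step 3: insert gky at [0, 3, 6, 9, 11] -> counters=[3,0,0,2,0,0,2,0,0,1,2,3,1,1,0,0,0,0,0]
Step 4: insert hj at [0, 2, 6, 7, 13] -> counters=[4,0,1,2,0,0,3,1,0,1,2,3,1,2,0,0,0,0,0]
Step 5: insert qw at [1, 3, 8, 10, 14] -> counters=[4,1,1,3,0,0,3,1,1,1,3,3,1,2,1,0,0,0,0]
Step 6: insert gky at [0, 3, 6, 9, 11] -> counters=[5,1,1,4,0,0,4,1,1,2,3,4,1,2,1,0,0,0,0]
Step 7: delete d at [0, 10, 11, 12, 13] -> counters=[4,1,1,4,0,0,4,1,1,2,2,3,0,1,1,0,0,0,0]
Step 8: insert hj at [0, 2, 6, 7, 13] -> counters=[5,1,2,4,0,0,5,2,1,2,2,3,0,2,1,0,0,0,0]
Final counters=[5,1,2,4,0,0,5,2,1,2,2,3,0,2,1,0,0,0,0] -> counters[13]=2

Answer: 2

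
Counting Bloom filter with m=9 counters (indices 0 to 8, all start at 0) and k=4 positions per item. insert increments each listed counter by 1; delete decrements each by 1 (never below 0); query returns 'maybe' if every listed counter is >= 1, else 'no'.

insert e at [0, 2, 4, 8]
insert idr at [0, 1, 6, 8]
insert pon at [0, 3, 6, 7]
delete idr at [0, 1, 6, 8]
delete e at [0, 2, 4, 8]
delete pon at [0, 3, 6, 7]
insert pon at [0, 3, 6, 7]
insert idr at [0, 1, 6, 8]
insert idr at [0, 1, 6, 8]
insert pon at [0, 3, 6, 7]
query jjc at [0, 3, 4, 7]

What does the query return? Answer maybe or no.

Step 1: insert e at [0, 2, 4, 8] -> counters=[1,0,1,0,1,0,0,0,1]
Step 2: insert idr at [0, 1, 6, 8] -> counters=[2,1,1,0,1,0,1,0,2]
Step 3: insert pon at [0, 3, 6, 7] -> counters=[3,1,1,1,1,0,2,1,2]
Step 4: delete idr at [0, 1, 6, 8] -> counters=[2,0,1,1,1,0,1,1,1]
Step 5: delete e at [0, 2, 4, 8] -> counters=[1,0,0,1,0,0,1,1,0]
Step 6: delete pon at [0, 3, 6, 7] -> counters=[0,0,0,0,0,0,0,0,0]
Step 7: insert pon at [0, 3, 6, 7] -> counters=[1,0,0,1,0,0,1,1,0]
Step 8: insert idr at [0, 1, 6, 8] -> counters=[2,1,0,1,0,0,2,1,1]
Step 9: insert idr at [0, 1, 6, 8] -> counters=[3,2,0,1,0,0,3,1,2]
Step 10: insert pon at [0, 3, 6, 7] -> counters=[4,2,0,2,0,0,4,2,2]
Query jjc: check counters[0]=4 counters[3]=2 counters[4]=0 counters[7]=2 -> no

Answer: no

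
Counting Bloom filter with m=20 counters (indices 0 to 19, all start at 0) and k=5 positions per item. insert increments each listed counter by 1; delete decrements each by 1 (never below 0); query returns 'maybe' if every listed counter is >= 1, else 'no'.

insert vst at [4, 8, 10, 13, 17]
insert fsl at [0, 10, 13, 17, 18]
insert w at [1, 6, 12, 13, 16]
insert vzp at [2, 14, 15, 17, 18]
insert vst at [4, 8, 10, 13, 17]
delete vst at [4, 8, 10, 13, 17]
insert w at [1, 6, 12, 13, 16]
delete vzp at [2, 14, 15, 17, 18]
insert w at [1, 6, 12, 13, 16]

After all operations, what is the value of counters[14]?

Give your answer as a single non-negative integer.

Answer: 0

Derivation:
Step 1: insert vst at [4, 8, 10, 13, 17] -> counters=[0,0,0,0,1,0,0,0,1,0,1,0,0,1,0,0,0,1,0,0]
Step 2: insert fsl at [0, 10, 13, 17, 18] -> counters=[1,0,0,0,1,0,0,0,1,0,2,0,0,2,0,0,0,2,1,0]
Step 3: insert w at [1, 6, 12, 13, 16] -> counters=[1,1,0,0,1,0,1,0,1,0,2,0,1,3,0,0,1,2,1,0]
Step 4: insert vzp at [2, 14, 15, 17, 18] -> counters=[1,1,1,0,1,0,1,0,1,0,2,0,1,3,1,1,1,3,2,0]
Step 5: insert vst at [4, 8, 10, 13, 17] -> counters=[1,1,1,0,2,0,1,0,2,0,3,0,1,4,1,1,1,4,2,0]
Step 6: delete vst at [4, 8, 10, 13, 17] -> counters=[1,1,1,0,1,0,1,0,1,0,2,0,1,3,1,1,1,3,2,0]
Step 7: insert w at [1, 6, 12, 13, 16] -> counters=[1,2,1,0,1,0,2,0,1,0,2,0,2,4,1,1,2,3,2,0]
Step 8: delete vzp at [2, 14, 15, 17, 18] -> counters=[1,2,0,0,1,0,2,0,1,0,2,0,2,4,0,0,2,2,1,0]
Step 9: insert w at [1, 6, 12, 13, 16] -> counters=[1,3,0,0,1,0,3,0,1,0,2,0,3,5,0,0,3,2,1,0]
Final counters=[1,3,0,0,1,0,3,0,1,0,2,0,3,5,0,0,3,2,1,0] -> counters[14]=0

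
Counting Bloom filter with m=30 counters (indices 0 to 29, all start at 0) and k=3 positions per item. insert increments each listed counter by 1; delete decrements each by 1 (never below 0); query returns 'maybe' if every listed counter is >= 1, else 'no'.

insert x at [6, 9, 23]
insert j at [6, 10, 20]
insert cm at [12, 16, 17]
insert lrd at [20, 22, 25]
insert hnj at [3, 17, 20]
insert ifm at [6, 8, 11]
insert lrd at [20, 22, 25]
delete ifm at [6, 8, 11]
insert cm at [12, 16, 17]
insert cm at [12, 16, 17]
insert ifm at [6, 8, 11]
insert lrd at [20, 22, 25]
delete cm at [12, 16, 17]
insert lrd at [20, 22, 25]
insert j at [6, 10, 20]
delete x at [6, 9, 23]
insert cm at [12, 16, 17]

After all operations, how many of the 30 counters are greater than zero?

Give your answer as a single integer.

Answer: 11

Derivation:
Step 1: insert x at [6, 9, 23] -> counters=[0,0,0,0,0,0,1,0,0,1,0,0,0,0,0,0,0,0,0,0,0,0,0,1,0,0,0,0,0,0]
Step 2: insert j at [6, 10, 20] -> counters=[0,0,0,0,0,0,2,0,0,1,1,0,0,0,0,0,0,0,0,0,1,0,0,1,0,0,0,0,0,0]
Step 3: insert cm at [12, 16, 17] -> counters=[0,0,0,0,0,0,2,0,0,1,1,0,1,0,0,0,1,1,0,0,1,0,0,1,0,0,0,0,0,0]
Step 4: insert lrd at [20, 22, 25] -> counters=[0,0,0,0,0,0,2,0,0,1,1,0,1,0,0,0,1,1,0,0,2,0,1,1,0,1,0,0,0,0]
Step 5: insert hnj at [3, 17, 20] -> counters=[0,0,0,1,0,0,2,0,0,1,1,0,1,0,0,0,1,2,0,0,3,0,1,1,0,1,0,0,0,0]
Step 6: insert ifm at [6, 8, 11] -> counters=[0,0,0,1,0,0,3,0,1,1,1,1,1,0,0,0,1,2,0,0,3,0,1,1,0,1,0,0,0,0]
Step 7: insert lrd at [20, 22, 25] -> counters=[0,0,0,1,0,0,3,0,1,1,1,1,1,0,0,0,1,2,0,0,4,0,2,1,0,2,0,0,0,0]
Step 8: delete ifm at [6, 8, 11] -> counters=[0,0,0,1,0,0,2,0,0,1,1,0,1,0,0,0,1,2,0,0,4,0,2,1,0,2,0,0,0,0]
Step 9: insert cm at [12, 16, 17] -> counters=[0,0,0,1,0,0,2,0,0,1,1,0,2,0,0,0,2,3,0,0,4,0,2,1,0,2,0,0,0,0]
Step 10: insert cm at [12, 16, 17] -> counters=[0,0,0,1,0,0,2,0,0,1,1,0,3,0,0,0,3,4,0,0,4,0,2,1,0,2,0,0,0,0]
Step 11: insert ifm at [6, 8, 11] -> counters=[0,0,0,1,0,0,3,0,1,1,1,1,3,0,0,0,3,4,0,0,4,0,2,1,0,2,0,0,0,0]
Step 12: insert lrd at [20, 22, 25] -> counters=[0,0,0,1,0,0,3,0,1,1,1,1,3,0,0,0,3,4,0,0,5,0,3,1,0,3,0,0,0,0]
Step 13: delete cm at [12, 16, 17] -> counters=[0,0,0,1,0,0,3,0,1,1,1,1,2,0,0,0,2,3,0,0,5,0,3,1,0,3,0,0,0,0]
Step 14: insert lrd at [20, 22, 25] -> counters=[0,0,0,1,0,0,3,0,1,1,1,1,2,0,0,0,2,3,0,0,6,0,4,1,0,4,0,0,0,0]
Step 15: insert j at [6, 10, 20] -> counters=[0,0,0,1,0,0,4,0,1,1,2,1,2,0,0,0,2,3,0,0,7,0,4,1,0,4,0,0,0,0]
Step 16: delete x at [6, 9, 23] -> counters=[0,0,0,1,0,0,3,0,1,0,2,1,2,0,0,0,2,3,0,0,7,0,4,0,0,4,0,0,0,0]
Step 17: insert cm at [12, 16, 17] -> counters=[0,0,0,1,0,0,3,0,1,0,2,1,3,0,0,0,3,4,0,0,7,0,4,0,0,4,0,0,0,0]
Final counters=[0,0,0,1,0,0,3,0,1,0,2,1,3,0,0,0,3,4,0,0,7,0,4,0,0,4,0,0,0,0] -> 11 nonzero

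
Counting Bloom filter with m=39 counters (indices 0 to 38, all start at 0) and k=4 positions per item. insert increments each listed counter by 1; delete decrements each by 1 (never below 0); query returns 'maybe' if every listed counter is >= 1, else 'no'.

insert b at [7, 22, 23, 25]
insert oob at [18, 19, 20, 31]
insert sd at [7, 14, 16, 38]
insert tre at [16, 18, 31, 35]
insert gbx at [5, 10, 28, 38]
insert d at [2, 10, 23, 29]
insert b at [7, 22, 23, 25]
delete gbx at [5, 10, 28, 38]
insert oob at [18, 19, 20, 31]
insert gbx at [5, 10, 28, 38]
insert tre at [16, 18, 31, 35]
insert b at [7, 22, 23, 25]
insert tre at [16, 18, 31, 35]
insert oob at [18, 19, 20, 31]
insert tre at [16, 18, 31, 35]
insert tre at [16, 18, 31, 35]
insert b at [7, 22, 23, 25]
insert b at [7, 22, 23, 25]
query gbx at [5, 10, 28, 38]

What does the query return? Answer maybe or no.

Answer: maybe

Derivation:
Step 1: insert b at [7, 22, 23, 25] -> counters=[0,0,0,0,0,0,0,1,0,0,0,0,0,0,0,0,0,0,0,0,0,0,1,1,0,1,0,0,0,0,0,0,0,0,0,0,0,0,0]
Step 2: insert oob at [18, 19, 20, 31] -> counters=[0,0,0,0,0,0,0,1,0,0,0,0,0,0,0,0,0,0,1,1,1,0,1,1,0,1,0,0,0,0,0,1,0,0,0,0,0,0,0]
Step 3: insert sd at [7, 14, 16, 38] -> counters=[0,0,0,0,0,0,0,2,0,0,0,0,0,0,1,0,1,0,1,1,1,0,1,1,0,1,0,0,0,0,0,1,0,0,0,0,0,0,1]
Step 4: insert tre at [16, 18, 31, 35] -> counters=[0,0,0,0,0,0,0,2,0,0,0,0,0,0,1,0,2,0,2,1,1,0,1,1,0,1,0,0,0,0,0,2,0,0,0,1,0,0,1]
Step 5: insert gbx at [5, 10, 28, 38] -> counters=[0,0,0,0,0,1,0,2,0,0,1,0,0,0,1,0,2,0,2,1,1,0,1,1,0,1,0,0,1,0,0,2,0,0,0,1,0,0,2]
Step 6: insert d at [2, 10, 23, 29] -> counters=[0,0,1,0,0,1,0,2,0,0,2,0,0,0,1,0,2,0,2,1,1,0,1,2,0,1,0,0,1,1,0,2,0,0,0,1,0,0,2]
Step 7: insert b at [7, 22, 23, 25] -> counters=[0,0,1,0,0,1,0,3,0,0,2,0,0,0,1,0,2,0,2,1,1,0,2,3,0,2,0,0,1,1,0,2,0,0,0,1,0,0,2]
Step 8: delete gbx at [5, 10, 28, 38] -> counters=[0,0,1,0,0,0,0,3,0,0,1,0,0,0,1,0,2,0,2,1,1,0,2,3,0,2,0,0,0,1,0,2,0,0,0,1,0,0,1]
Step 9: insert oob at [18, 19, 20, 31] -> counters=[0,0,1,0,0,0,0,3,0,0,1,0,0,0,1,0,2,0,3,2,2,0,2,3,0,2,0,0,0,1,0,3,0,0,0,1,0,0,1]
Step 10: insert gbx at [5, 10, 28, 38] -> counters=[0,0,1,0,0,1,0,3,0,0,2,0,0,0,1,0,2,0,3,2,2,0,2,3,0,2,0,0,1,1,0,3,0,0,0,1,0,0,2]
Step 11: insert tre at [16, 18, 31, 35] -> counters=[0,0,1,0,0,1,0,3,0,0,2,0,0,0,1,0,3,0,4,2,2,0,2,3,0,2,0,0,1,1,0,4,0,0,0,2,0,0,2]
Step 12: insert b at [7, 22, 23, 25] -> counters=[0,0,1,0,0,1,0,4,0,0,2,0,0,0,1,0,3,0,4,2,2,0,3,4,0,3,0,0,1,1,0,4,0,0,0,2,0,0,2]
Step 13: insert tre at [16, 18, 31, 35] -> counters=[0,0,1,0,0,1,0,4,0,0,2,0,0,0,1,0,4,0,5,2,2,0,3,4,0,3,0,0,1,1,0,5,0,0,0,3,0,0,2]
Step 14: insert oob at [18, 19, 20, 31] -> counters=[0,0,1,0,0,1,0,4,0,0,2,0,0,0,1,0,4,0,6,3,3,0,3,4,0,3,0,0,1,1,0,6,0,0,0,3,0,0,2]
Step 15: insert tre at [16, 18, 31, 35] -> counters=[0,0,1,0,0,1,0,4,0,0,2,0,0,0,1,0,5,0,7,3,3,0,3,4,0,3,0,0,1,1,0,7,0,0,0,4,0,0,2]
Step 16: insert tre at [16, 18, 31, 35] -> counters=[0,0,1,0,0,1,0,4,0,0,2,0,0,0,1,0,6,0,8,3,3,0,3,4,0,3,0,0,1,1,0,8,0,0,0,5,0,0,2]
Step 17: insert b at [7, 22, 23, 25] -> counters=[0,0,1,0,0,1,0,5,0,0,2,0,0,0,1,0,6,0,8,3,3,0,4,5,0,4,0,0,1,1,0,8,0,0,0,5,0,0,2]
Step 18: insert b at [7, 22, 23, 25] -> counters=[0,0,1,0,0,1,0,6,0,0,2,0,0,0,1,0,6,0,8,3,3,0,5,6,0,5,0,0,1,1,0,8,0,0,0,5,0,0,2]
Query gbx: check counters[5]=1 counters[10]=2 counters[28]=1 counters[38]=2 -> maybe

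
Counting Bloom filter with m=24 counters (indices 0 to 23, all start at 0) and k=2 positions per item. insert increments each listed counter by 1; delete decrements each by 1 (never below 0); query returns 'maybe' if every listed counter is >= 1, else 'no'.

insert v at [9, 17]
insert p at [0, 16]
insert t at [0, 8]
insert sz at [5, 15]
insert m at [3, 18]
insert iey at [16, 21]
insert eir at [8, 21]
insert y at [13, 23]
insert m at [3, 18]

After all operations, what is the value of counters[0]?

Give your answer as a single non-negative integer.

Answer: 2

Derivation:
Step 1: insert v at [9, 17] -> counters=[0,0,0,0,0,0,0,0,0,1,0,0,0,0,0,0,0,1,0,0,0,0,0,0]
Step 2: insert p at [0, 16] -> counters=[1,0,0,0,0,0,0,0,0,1,0,0,0,0,0,0,1,1,0,0,0,0,0,0]
Step 3: insert t at [0, 8] -> counters=[2,0,0,0,0,0,0,0,1,1,0,0,0,0,0,0,1,1,0,0,0,0,0,0]
Step 4: insert sz at [5, 15] -> counters=[2,0,0,0,0,1,0,0,1,1,0,0,0,0,0,1,1,1,0,0,0,0,0,0]
Step 5: insert m at [3, 18] -> counters=[2,0,0,1,0,1,0,0,1,1,0,0,0,0,0,1,1,1,1,0,0,0,0,0]
Step 6: insert iey at [16, 21] -> counters=[2,0,0,1,0,1,0,0,1,1,0,0,0,0,0,1,2,1,1,0,0,1,0,0]
Step 7: insert eir at [8, 21] -> counters=[2,0,0,1,0,1,0,0,2,1,0,0,0,0,0,1,2,1,1,0,0,2,0,0]
Step 8: insert y at [13, 23] -> counters=[2,0,0,1,0,1,0,0,2,1,0,0,0,1,0,1,2,1,1,0,0,2,0,1]
Step 9: insert m at [3, 18] -> counters=[2,0,0,2,0,1,0,0,2,1,0,0,0,1,0,1,2,1,2,0,0,2,0,1]
Final counters=[2,0,0,2,0,1,0,0,2,1,0,0,0,1,0,1,2,1,2,0,0,2,0,1] -> counters[0]=2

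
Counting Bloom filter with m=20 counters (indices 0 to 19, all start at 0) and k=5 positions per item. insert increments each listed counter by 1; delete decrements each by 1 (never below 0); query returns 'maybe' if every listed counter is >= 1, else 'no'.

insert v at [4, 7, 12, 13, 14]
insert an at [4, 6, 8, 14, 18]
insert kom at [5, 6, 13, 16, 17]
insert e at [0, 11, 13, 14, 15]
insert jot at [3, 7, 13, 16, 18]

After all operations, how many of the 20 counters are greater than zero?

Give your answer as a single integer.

Answer: 15

Derivation:
Step 1: insert v at [4, 7, 12, 13, 14] -> counters=[0,0,0,0,1,0,0,1,0,0,0,0,1,1,1,0,0,0,0,0]
Step 2: insert an at [4, 6, 8, 14, 18] -> counters=[0,0,0,0,2,0,1,1,1,0,0,0,1,1,2,0,0,0,1,0]
Step 3: insert kom at [5, 6, 13, 16, 17] -> counters=[0,0,0,0,2,1,2,1,1,0,0,0,1,2,2,0,1,1,1,0]
Step 4: insert e at [0, 11, 13, 14, 15] -> counters=[1,0,0,0,2,1,2,1,1,0,0,1,1,3,3,1,1,1,1,0]
Step 5: insert jot at [3, 7, 13, 16, 18] -> counters=[1,0,0,1,2,1,2,2,1,0,0,1,1,4,3,1,2,1,2,0]
Final counters=[1,0,0,1,2,1,2,2,1,0,0,1,1,4,3,1,2,1,2,0] -> 15 nonzero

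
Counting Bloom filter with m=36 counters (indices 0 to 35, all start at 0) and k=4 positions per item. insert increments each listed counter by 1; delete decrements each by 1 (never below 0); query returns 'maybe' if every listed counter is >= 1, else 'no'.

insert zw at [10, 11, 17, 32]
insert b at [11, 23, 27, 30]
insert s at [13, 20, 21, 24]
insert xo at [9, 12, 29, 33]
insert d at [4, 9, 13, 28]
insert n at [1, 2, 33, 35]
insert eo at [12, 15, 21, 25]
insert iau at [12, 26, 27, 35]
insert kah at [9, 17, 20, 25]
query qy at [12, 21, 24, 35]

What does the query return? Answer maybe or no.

Step 1: insert zw at [10, 11, 17, 32] -> counters=[0,0,0,0,0,0,0,0,0,0,1,1,0,0,0,0,0,1,0,0,0,0,0,0,0,0,0,0,0,0,0,0,1,0,0,0]
Step 2: insert b at [11, 23, 27, 30] -> counters=[0,0,0,0,0,0,0,0,0,0,1,2,0,0,0,0,0,1,0,0,0,0,0,1,0,0,0,1,0,0,1,0,1,0,0,0]
Step 3: insert s at [13, 20, 21, 24] -> counters=[0,0,0,0,0,0,0,0,0,0,1,2,0,1,0,0,0,1,0,0,1,1,0,1,1,0,0,1,0,0,1,0,1,0,0,0]
Step 4: insert xo at [9, 12, 29, 33] -> counters=[0,0,0,0,0,0,0,0,0,1,1,2,1,1,0,0,0,1,0,0,1,1,0,1,1,0,0,1,0,1,1,0,1,1,0,0]
Step 5: insert d at [4, 9, 13, 28] -> counters=[0,0,0,0,1,0,0,0,0,2,1,2,1,2,0,0,0,1,0,0,1,1,0,1,1,0,0,1,1,1,1,0,1,1,0,0]
Step 6: insert n at [1, 2, 33, 35] -> counters=[0,1,1,0,1,0,0,0,0,2,1,2,1,2,0,0,0,1,0,0,1,1,0,1,1,0,0,1,1,1,1,0,1,2,0,1]
Step 7: insert eo at [12, 15, 21, 25] -> counters=[0,1,1,0,1,0,0,0,0,2,1,2,2,2,0,1,0,1,0,0,1,2,0,1,1,1,0,1,1,1,1,0,1,2,0,1]
Step 8: insert iau at [12, 26, 27, 35] -> counters=[0,1,1,0,1,0,0,0,0,2,1,2,3,2,0,1,0,1,0,0,1,2,0,1,1,1,1,2,1,1,1,0,1,2,0,2]
Step 9: insert kah at [9, 17, 20, 25] -> counters=[0,1,1,0,1,0,0,0,0,3,1,2,3,2,0,1,0,2,0,0,2,2,0,1,1,2,1,2,1,1,1,0,1,2,0,2]
Query qy: check counters[12]=3 counters[21]=2 counters[24]=1 counters[35]=2 -> maybe

Answer: maybe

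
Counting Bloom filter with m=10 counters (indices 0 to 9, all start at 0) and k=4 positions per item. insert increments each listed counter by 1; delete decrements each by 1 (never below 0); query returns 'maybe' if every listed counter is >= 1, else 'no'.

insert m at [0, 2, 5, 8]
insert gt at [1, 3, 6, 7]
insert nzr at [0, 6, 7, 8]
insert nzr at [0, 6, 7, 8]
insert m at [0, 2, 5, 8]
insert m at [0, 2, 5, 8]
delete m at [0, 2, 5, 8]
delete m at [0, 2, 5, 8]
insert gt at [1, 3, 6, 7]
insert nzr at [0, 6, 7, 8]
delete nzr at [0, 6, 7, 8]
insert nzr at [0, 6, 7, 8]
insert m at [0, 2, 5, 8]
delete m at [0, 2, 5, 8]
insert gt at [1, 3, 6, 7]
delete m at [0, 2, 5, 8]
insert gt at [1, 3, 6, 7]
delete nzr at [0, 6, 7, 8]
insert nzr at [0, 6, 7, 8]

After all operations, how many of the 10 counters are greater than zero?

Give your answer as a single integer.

Step 1: insert m at [0, 2, 5, 8] -> counters=[1,0,1,0,0,1,0,0,1,0]
Step 2: insert gt at [1, 3, 6, 7] -> counters=[1,1,1,1,0,1,1,1,1,0]
Step 3: insert nzr at [0, 6, 7, 8] -> counters=[2,1,1,1,0,1,2,2,2,0]
Step 4: insert nzr at [0, 6, 7, 8] -> counters=[3,1,1,1,0,1,3,3,3,0]
Step 5: insert m at [0, 2, 5, 8] -> counters=[4,1,2,1,0,2,3,3,4,0]
Step 6: insert m at [0, 2, 5, 8] -> counters=[5,1,3,1,0,3,3,3,5,0]
Step 7: delete m at [0, 2, 5, 8] -> counters=[4,1,2,1,0,2,3,3,4,0]
Step 8: delete m at [0, 2, 5, 8] -> counters=[3,1,1,1,0,1,3,3,3,0]
Step 9: insert gt at [1, 3, 6, 7] -> counters=[3,2,1,2,0,1,4,4,3,0]
Step 10: insert nzr at [0, 6, 7, 8] -> counters=[4,2,1,2,0,1,5,5,4,0]
Step 11: delete nzr at [0, 6, 7, 8] -> counters=[3,2,1,2,0,1,4,4,3,0]
Step 12: insert nzr at [0, 6, 7, 8] -> counters=[4,2,1,2,0,1,5,5,4,0]
Step 13: insert m at [0, 2, 5, 8] -> counters=[5,2,2,2,0,2,5,5,5,0]
Step 14: delete m at [0, 2, 5, 8] -> counters=[4,2,1,2,0,1,5,5,4,0]
Step 15: insert gt at [1, 3, 6, 7] -> counters=[4,3,1,3,0,1,6,6,4,0]
Step 16: delete m at [0, 2, 5, 8] -> counters=[3,3,0,3,0,0,6,6,3,0]
Step 17: insert gt at [1, 3, 6, 7] -> counters=[3,4,0,4,0,0,7,7,3,0]
Step 18: delete nzr at [0, 6, 7, 8] -> counters=[2,4,0,4,0,0,6,6,2,0]
Step 19: insert nzr at [0, 6, 7, 8] -> counters=[3,4,0,4,0,0,7,7,3,0]
Final counters=[3,4,0,4,0,0,7,7,3,0] -> 6 nonzero

Answer: 6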